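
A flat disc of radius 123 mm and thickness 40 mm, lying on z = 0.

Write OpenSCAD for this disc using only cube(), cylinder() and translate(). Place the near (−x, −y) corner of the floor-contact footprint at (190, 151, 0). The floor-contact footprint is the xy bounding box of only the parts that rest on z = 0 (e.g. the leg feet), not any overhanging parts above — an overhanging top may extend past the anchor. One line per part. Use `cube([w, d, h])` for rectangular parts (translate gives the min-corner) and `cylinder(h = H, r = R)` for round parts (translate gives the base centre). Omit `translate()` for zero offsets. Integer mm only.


translate([313, 274, 0]) cylinder(h = 40, r = 123);


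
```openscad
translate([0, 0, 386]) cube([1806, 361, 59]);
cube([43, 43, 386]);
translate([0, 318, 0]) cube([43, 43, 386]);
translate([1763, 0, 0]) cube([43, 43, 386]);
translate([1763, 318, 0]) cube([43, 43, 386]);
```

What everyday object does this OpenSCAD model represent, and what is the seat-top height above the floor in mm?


A bench. The seat-top height is 445 mm.

A long slab on four corner posts — a bench. The slab sits at z = 386 with thickness 59, so the top is 386 + 59 = 445 mm.


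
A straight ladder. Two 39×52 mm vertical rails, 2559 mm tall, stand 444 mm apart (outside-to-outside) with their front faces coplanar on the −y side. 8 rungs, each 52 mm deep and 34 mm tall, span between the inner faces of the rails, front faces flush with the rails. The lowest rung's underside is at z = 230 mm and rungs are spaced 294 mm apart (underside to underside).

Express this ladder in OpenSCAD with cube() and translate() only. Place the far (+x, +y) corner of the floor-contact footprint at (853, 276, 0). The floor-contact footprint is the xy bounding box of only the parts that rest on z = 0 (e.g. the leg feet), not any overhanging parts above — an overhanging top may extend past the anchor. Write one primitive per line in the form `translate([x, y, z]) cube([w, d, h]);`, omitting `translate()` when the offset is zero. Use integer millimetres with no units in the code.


translate([409, 224, 0]) cube([39, 52, 2559]);
translate([814, 224, 0]) cube([39, 52, 2559]);
translate([448, 224, 230]) cube([366, 52, 34]);
translate([448, 224, 524]) cube([366, 52, 34]);
translate([448, 224, 818]) cube([366, 52, 34]);
translate([448, 224, 1112]) cube([366, 52, 34]);
translate([448, 224, 1406]) cube([366, 52, 34]);
translate([448, 224, 1700]) cube([366, 52, 34]);
translate([448, 224, 1994]) cube([366, 52, 34]);
translate([448, 224, 2288]) cube([366, 52, 34]);


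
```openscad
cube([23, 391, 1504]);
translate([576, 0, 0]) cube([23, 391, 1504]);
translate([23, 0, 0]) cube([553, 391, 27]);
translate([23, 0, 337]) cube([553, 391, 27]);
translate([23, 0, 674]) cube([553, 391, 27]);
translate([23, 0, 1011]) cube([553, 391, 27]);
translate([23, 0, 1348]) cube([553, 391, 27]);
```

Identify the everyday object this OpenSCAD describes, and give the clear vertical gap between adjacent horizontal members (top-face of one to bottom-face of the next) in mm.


A bookshelf. The clear shelf gap is 310 mm.

Two tall side panels with 5 horizontal boards between them — a bookshelf. The first two shelf undersides are at z = 0 and z = 337; with shelf thickness 27, the clear gap is 337 − 0 − 27 = 310 mm.


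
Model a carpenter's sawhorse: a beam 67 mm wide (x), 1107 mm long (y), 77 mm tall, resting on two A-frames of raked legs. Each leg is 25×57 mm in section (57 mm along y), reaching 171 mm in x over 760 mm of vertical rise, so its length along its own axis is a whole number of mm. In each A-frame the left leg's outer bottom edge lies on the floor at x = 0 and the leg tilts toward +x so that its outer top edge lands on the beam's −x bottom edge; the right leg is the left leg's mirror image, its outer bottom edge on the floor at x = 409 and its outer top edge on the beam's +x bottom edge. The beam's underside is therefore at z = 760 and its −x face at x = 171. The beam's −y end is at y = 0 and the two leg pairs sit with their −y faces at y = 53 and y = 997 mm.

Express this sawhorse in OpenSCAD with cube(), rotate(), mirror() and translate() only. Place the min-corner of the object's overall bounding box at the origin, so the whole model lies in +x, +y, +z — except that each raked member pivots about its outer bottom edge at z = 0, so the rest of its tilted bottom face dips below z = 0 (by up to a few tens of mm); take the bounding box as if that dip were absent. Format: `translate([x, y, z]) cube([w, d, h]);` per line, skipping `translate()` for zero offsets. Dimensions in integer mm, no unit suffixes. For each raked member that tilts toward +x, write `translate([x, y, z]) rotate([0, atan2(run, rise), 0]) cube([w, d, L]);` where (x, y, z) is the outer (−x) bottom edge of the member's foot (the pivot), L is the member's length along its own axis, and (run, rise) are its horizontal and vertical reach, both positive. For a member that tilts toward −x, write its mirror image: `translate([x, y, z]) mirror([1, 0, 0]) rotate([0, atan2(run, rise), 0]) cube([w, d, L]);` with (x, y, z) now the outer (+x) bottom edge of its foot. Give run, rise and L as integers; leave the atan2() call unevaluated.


// leg length = √(171² + 760²) = 779
// right-leg outer foot x = 2·171 + 67 = 409
// beam min-corner = (171, 0, 760)
translate([171, 0, 760]) cube([67, 1107, 77]);
translate([0, 53, 0]) rotate([0, atan2(171, 760), 0]) cube([25, 57, 779]);
translate([409, 53, 0]) mirror([1, 0, 0]) rotate([0, atan2(171, 760), 0]) cube([25, 57, 779]);
translate([0, 997, 0]) rotate([0, atan2(171, 760), 0]) cube([25, 57, 779]);
translate([409, 997, 0]) mirror([1, 0, 0]) rotate([0, atan2(171, 760), 0]) cube([25, 57, 779]);


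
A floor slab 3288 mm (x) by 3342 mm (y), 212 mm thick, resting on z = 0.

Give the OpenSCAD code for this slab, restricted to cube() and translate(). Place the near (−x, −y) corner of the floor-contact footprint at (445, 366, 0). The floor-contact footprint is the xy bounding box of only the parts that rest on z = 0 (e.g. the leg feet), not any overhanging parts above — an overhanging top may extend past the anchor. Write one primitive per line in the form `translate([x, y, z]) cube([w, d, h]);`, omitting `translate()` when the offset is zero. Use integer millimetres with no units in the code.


translate([445, 366, 0]) cube([3288, 3342, 212]);


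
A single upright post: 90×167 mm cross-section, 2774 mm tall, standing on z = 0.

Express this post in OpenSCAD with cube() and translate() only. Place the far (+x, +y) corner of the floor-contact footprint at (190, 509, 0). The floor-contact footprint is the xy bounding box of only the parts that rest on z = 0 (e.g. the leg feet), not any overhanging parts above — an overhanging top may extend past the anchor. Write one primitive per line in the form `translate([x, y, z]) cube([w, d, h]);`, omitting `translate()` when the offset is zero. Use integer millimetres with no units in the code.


translate([100, 342, 0]) cube([90, 167, 2774]);


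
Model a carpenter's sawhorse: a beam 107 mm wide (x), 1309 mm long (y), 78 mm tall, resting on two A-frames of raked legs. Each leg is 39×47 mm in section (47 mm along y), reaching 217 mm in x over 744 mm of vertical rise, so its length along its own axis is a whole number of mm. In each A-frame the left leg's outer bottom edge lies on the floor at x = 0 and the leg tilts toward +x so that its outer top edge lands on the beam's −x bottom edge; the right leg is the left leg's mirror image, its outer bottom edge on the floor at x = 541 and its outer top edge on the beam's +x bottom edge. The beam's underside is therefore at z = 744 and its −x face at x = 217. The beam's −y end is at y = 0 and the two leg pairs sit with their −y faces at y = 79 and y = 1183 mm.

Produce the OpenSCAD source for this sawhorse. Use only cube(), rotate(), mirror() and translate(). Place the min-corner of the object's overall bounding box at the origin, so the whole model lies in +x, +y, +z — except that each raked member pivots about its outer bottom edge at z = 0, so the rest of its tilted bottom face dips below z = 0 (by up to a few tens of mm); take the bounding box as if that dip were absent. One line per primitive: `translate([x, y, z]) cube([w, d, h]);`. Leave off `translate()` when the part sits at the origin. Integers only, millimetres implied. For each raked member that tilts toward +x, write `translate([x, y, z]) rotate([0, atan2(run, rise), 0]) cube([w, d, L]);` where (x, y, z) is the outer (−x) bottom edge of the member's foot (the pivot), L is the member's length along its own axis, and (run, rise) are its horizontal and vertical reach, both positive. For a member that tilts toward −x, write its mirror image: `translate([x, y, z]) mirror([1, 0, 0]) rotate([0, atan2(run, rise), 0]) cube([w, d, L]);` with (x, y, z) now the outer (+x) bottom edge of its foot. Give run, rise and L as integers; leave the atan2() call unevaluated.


// leg length = √(217² + 744²) = 775
// right-leg outer foot x = 2·217 + 107 = 541
// beam min-corner = (217, 0, 744)
translate([217, 0, 744]) cube([107, 1309, 78]);
translate([0, 79, 0]) rotate([0, atan2(217, 744), 0]) cube([39, 47, 775]);
translate([541, 79, 0]) mirror([1, 0, 0]) rotate([0, atan2(217, 744), 0]) cube([39, 47, 775]);
translate([0, 1183, 0]) rotate([0, atan2(217, 744), 0]) cube([39, 47, 775]);
translate([541, 1183, 0]) mirror([1, 0, 0]) rotate([0, atan2(217, 744), 0]) cube([39, 47, 775]);


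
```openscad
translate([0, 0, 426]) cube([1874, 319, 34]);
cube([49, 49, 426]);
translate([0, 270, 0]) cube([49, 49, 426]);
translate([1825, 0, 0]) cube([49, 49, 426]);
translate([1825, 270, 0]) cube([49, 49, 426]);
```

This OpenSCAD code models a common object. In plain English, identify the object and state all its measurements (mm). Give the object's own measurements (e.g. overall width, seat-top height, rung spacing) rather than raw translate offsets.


A long wooden bench with a 1874 mm (x) × 319 mm (y) seat, 34 mm thick, its top surface 460 mm above the floor. Four 49 mm square legs at the seat corners, flush with the edges, run from z = 0 to the seat underside.


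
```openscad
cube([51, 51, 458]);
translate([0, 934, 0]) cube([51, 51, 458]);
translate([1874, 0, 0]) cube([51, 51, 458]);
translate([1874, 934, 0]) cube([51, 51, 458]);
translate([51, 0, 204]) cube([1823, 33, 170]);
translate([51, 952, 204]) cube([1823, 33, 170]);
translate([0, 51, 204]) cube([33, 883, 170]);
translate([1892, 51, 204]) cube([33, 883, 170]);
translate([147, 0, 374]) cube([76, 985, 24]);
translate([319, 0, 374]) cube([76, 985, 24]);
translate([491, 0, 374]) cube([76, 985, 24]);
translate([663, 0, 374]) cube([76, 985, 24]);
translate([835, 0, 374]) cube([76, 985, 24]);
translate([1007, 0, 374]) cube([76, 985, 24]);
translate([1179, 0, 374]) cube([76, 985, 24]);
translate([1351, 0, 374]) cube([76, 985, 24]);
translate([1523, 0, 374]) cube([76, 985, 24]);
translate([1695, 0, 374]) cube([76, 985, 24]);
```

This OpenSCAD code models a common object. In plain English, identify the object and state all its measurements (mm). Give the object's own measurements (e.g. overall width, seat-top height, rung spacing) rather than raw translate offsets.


A bed frame 1925 mm long (x) by 985 mm wide (y). Four 51×51 mm corner posts, 458 mm tall, at the corners of the footprint. Four rails of 33 mm thickness and 170 mm height run between adjacent posts with their undersides at z = 204 mm, their outer faces flush with the outside of the frame (the two x-running rails run between the posts' inner faces; the two y-running rails run between the posts' inner faces). 10 slats, each 76 mm wide (x) and 24 mm thick, lie across the top of the two x-running rails, running the full 985 mm width of the frame in y; along x they sit between the end posts with a 96 mm gap after the −x posts and between neighbouring slats, leaving 103 mm before the +x posts.


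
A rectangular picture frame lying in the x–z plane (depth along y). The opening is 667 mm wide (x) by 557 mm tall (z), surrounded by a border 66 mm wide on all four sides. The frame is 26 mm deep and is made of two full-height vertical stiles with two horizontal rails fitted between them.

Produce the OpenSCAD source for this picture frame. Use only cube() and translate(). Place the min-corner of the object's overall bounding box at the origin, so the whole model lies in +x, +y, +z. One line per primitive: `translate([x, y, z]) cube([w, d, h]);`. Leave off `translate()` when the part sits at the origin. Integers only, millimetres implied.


cube([66, 26, 689]);
translate([733, 0, 0]) cube([66, 26, 689]);
translate([66, 0, 0]) cube([667, 26, 66]);
translate([66, 0, 623]) cube([667, 26, 66]);


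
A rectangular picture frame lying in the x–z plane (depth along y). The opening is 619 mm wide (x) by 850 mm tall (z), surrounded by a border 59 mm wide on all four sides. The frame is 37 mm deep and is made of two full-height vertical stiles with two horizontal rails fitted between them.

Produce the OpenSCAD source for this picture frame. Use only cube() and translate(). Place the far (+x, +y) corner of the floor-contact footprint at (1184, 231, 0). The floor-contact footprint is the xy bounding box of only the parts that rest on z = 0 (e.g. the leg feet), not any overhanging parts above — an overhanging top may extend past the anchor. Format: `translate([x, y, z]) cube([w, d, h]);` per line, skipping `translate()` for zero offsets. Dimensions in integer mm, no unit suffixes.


translate([447, 194, 0]) cube([59, 37, 968]);
translate([1125, 194, 0]) cube([59, 37, 968]);
translate([506, 194, 0]) cube([619, 37, 59]);
translate([506, 194, 909]) cube([619, 37, 59]);


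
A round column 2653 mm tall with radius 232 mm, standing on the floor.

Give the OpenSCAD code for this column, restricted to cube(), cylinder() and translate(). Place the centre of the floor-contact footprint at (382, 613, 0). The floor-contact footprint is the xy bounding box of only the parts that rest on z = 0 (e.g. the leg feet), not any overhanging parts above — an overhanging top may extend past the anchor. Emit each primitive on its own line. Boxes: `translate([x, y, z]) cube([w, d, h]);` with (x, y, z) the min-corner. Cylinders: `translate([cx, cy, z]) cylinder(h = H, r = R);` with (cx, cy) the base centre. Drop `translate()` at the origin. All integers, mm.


translate([382, 613, 0]) cylinder(h = 2653, r = 232);


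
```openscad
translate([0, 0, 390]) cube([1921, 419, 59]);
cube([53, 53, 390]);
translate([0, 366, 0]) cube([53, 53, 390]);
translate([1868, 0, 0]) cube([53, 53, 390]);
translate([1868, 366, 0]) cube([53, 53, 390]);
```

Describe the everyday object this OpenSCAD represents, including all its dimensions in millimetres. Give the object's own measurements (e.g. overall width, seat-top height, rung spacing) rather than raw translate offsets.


A long wooden bench with a 1921 mm (x) × 419 mm (y) seat, 59 mm thick, its top surface 449 mm above the floor. Four 53 mm square legs at the seat corners, flush with the edges, run from z = 0 to the seat underside.


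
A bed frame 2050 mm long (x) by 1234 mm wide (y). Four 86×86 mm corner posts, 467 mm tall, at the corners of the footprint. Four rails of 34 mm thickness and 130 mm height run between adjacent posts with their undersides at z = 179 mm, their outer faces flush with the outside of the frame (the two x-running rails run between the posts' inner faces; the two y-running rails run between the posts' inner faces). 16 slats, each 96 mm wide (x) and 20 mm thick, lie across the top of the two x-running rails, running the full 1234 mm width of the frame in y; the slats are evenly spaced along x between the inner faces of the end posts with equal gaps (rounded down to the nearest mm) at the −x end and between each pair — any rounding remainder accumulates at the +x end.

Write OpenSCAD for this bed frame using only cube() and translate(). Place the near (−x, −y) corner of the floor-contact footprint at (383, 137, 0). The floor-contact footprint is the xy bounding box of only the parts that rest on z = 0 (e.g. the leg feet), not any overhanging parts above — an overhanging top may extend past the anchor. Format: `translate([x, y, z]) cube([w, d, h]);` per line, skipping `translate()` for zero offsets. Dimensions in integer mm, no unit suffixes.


translate([383, 137, 0]) cube([86, 86, 467]);
translate([383, 1285, 0]) cube([86, 86, 467]);
translate([2347, 137, 0]) cube([86, 86, 467]);
translate([2347, 1285, 0]) cube([86, 86, 467]);
translate([469, 137, 179]) cube([1878, 34, 130]);
translate([469, 1337, 179]) cube([1878, 34, 130]);
translate([383, 223, 179]) cube([34, 1062, 130]);
translate([2399, 223, 179]) cube([34, 1062, 130]);
translate([489, 137, 309]) cube([96, 1234, 20]);
translate([605, 137, 309]) cube([96, 1234, 20]);
translate([721, 137, 309]) cube([96, 1234, 20]);
translate([837, 137, 309]) cube([96, 1234, 20]);
translate([953, 137, 309]) cube([96, 1234, 20]);
translate([1069, 137, 309]) cube([96, 1234, 20]);
translate([1185, 137, 309]) cube([96, 1234, 20]);
translate([1301, 137, 309]) cube([96, 1234, 20]);
translate([1417, 137, 309]) cube([96, 1234, 20]);
translate([1533, 137, 309]) cube([96, 1234, 20]);
translate([1649, 137, 309]) cube([96, 1234, 20]);
translate([1765, 137, 309]) cube([96, 1234, 20]);
translate([1881, 137, 309]) cube([96, 1234, 20]);
translate([1997, 137, 309]) cube([96, 1234, 20]);
translate([2113, 137, 309]) cube([96, 1234, 20]);
translate([2229, 137, 309]) cube([96, 1234, 20]);


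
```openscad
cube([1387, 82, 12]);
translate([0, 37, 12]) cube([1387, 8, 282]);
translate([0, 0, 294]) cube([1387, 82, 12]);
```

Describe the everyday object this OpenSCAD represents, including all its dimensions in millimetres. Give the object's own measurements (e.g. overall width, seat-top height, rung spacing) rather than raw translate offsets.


An I-beam lying along x, 1387 mm long. Overall section height 306 mm. Two flanges 82 mm wide (y) and 12 mm thick, one on the floor and one at the top; a web 8 mm thick runs between them, centred on the flange width.


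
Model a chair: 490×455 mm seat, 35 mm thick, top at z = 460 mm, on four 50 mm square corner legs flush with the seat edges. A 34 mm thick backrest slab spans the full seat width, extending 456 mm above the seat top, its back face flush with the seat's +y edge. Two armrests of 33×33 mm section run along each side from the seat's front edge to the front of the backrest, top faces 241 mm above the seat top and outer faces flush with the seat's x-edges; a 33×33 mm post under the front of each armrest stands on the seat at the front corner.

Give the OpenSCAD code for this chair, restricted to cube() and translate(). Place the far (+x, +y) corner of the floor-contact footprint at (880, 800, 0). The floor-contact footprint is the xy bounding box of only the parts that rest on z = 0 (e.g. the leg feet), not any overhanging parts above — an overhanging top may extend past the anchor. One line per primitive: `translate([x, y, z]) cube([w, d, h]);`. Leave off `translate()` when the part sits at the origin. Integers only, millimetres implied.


// leg_h = 460 - 35 = 425
// arm post h = 241 - 33 = 208
translate([390, 345, 425]) cube([490, 455, 35]);
translate([390, 345, 0]) cube([50, 50, 425]);
translate([830, 345, 0]) cube([50, 50, 425]);
translate([390, 750, 0]) cube([50, 50, 425]);
translate([830, 750, 0]) cube([50, 50, 425]);
translate([390, 766, 460]) cube([490, 34, 456]);
translate([390, 345, 668]) cube([33, 421, 33]);
translate([847, 345, 668]) cube([33, 421, 33]);
translate([390, 345, 460]) cube([33, 33, 208]);
translate([847, 345, 460]) cube([33, 33, 208]);


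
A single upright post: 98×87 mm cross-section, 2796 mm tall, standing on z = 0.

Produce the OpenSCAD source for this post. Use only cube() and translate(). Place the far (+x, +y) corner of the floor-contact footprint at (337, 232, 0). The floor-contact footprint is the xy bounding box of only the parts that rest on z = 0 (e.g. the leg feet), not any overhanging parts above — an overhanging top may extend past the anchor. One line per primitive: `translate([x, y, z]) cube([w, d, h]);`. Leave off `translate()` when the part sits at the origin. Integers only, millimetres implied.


translate([239, 145, 0]) cube([98, 87, 2796]);


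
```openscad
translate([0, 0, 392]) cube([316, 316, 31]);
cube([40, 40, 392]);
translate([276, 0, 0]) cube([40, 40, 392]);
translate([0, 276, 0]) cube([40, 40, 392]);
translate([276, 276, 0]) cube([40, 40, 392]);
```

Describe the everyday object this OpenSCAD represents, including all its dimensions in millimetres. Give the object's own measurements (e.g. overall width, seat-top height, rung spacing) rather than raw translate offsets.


A simple wooden stool: a rectangular seat 316 mm (x) by 316 mm (y), 31 mm thick, top face at z = 423 mm, on four square legs, each 40×40 mm in cross-section. The legs rest on z = 0, each flush with a corner of the seat.


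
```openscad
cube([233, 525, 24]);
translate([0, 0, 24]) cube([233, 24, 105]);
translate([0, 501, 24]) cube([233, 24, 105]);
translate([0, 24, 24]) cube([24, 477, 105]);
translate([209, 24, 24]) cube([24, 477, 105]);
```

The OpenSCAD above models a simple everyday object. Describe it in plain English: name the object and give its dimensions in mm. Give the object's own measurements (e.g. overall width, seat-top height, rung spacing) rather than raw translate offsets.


An open-topped rectangular box: outside dimensions 233×525×129 mm, with a uniform wall and base thickness of 24 mm. The base is a full 233×525 slab on the floor; four walls sit on top of the base. The front and back walls (the −y and +y sides) span the full width; the two side walls fit between them.


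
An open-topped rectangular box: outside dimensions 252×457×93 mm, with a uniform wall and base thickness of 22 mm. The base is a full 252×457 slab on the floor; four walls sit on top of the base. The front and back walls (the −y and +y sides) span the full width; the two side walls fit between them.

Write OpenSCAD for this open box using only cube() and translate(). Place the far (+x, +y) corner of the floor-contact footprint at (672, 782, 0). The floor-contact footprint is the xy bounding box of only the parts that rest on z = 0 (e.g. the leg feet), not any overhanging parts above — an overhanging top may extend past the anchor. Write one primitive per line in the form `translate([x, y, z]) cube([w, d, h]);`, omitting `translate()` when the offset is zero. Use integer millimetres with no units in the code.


translate([420, 325, 0]) cube([252, 457, 22]);
translate([420, 325, 22]) cube([252, 22, 71]);
translate([420, 760, 22]) cube([252, 22, 71]);
translate([420, 347, 22]) cube([22, 413, 71]);
translate([650, 347, 22]) cube([22, 413, 71]);


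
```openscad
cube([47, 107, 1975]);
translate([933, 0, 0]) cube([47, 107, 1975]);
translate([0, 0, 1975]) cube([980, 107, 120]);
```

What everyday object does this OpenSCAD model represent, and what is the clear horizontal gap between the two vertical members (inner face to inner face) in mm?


A door frame. The clear opening width is 886 mm.

Two 1975 mm tall posts with a header on top — a door frame. The left jamb is 47 mm wide at x = 0; the right jamb starts at x = 933. The clear opening is 933 − 47 = 886 mm.


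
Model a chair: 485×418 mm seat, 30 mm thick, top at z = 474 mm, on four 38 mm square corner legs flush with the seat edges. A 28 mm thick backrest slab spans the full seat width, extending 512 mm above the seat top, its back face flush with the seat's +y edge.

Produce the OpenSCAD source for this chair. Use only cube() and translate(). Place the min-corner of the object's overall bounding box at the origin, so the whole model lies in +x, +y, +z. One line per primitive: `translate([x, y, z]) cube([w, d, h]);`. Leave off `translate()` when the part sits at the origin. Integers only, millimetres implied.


// leg_h = 474 - 30 = 444
translate([0, 0, 444]) cube([485, 418, 30]);
cube([38, 38, 444]);
translate([447, 0, 0]) cube([38, 38, 444]);
translate([0, 380, 0]) cube([38, 38, 444]);
translate([447, 380, 0]) cube([38, 38, 444]);
translate([0, 390, 474]) cube([485, 28, 512]);


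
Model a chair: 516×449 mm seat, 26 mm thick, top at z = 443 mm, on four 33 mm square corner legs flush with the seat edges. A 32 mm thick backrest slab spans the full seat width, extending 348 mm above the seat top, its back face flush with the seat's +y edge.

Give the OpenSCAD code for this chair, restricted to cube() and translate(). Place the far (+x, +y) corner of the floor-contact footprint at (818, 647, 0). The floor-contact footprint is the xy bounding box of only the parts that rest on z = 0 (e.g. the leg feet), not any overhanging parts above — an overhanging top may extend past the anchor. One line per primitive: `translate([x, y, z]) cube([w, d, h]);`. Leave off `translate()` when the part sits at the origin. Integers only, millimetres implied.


// leg_h = 443 - 26 = 417
translate([302, 198, 417]) cube([516, 449, 26]);
translate([302, 198, 0]) cube([33, 33, 417]);
translate([785, 198, 0]) cube([33, 33, 417]);
translate([302, 614, 0]) cube([33, 33, 417]);
translate([785, 614, 0]) cube([33, 33, 417]);
translate([302, 615, 443]) cube([516, 32, 348]);


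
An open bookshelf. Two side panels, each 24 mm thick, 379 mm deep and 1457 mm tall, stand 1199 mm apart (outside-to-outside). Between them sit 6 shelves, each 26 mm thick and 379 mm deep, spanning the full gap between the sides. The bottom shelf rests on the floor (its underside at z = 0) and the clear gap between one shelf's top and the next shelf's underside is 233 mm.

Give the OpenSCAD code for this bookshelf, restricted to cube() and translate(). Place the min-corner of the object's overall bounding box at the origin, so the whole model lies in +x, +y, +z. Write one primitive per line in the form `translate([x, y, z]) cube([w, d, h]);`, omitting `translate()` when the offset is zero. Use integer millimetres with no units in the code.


cube([24, 379, 1457]);
translate([1175, 0, 0]) cube([24, 379, 1457]);
translate([24, 0, 0]) cube([1151, 379, 26]);
translate([24, 0, 259]) cube([1151, 379, 26]);
translate([24, 0, 518]) cube([1151, 379, 26]);
translate([24, 0, 777]) cube([1151, 379, 26]);
translate([24, 0, 1036]) cube([1151, 379, 26]);
translate([24, 0, 1295]) cube([1151, 379, 26]);


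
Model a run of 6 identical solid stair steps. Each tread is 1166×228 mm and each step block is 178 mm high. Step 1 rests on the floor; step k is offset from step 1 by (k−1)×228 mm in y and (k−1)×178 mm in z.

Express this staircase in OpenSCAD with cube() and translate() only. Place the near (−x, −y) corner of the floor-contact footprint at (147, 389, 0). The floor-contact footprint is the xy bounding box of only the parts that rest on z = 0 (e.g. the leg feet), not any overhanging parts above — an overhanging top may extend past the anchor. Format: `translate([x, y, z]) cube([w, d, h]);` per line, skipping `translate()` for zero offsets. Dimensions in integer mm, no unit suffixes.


translate([147, 389, 0]) cube([1166, 228, 178]);
translate([147, 617, 178]) cube([1166, 228, 178]);
translate([147, 845, 356]) cube([1166, 228, 178]);
translate([147, 1073, 534]) cube([1166, 228, 178]);
translate([147, 1301, 712]) cube([1166, 228, 178]);
translate([147, 1529, 890]) cube([1166, 228, 178]);


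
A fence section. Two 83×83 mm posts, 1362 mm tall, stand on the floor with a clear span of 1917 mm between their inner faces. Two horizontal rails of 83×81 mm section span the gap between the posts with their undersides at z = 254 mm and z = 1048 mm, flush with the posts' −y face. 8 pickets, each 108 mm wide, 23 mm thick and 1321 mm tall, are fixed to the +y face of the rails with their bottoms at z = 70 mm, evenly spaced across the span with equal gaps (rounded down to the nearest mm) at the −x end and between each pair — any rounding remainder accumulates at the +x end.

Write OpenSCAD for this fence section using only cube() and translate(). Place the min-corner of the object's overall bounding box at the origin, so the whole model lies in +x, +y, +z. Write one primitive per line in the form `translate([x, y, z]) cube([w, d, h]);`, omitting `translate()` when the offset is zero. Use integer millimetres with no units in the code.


cube([83, 83, 1362]);
translate([2000, 0, 0]) cube([83, 83, 1362]);
translate([83, 0, 254]) cube([1917, 83, 81]);
translate([83, 0, 1048]) cube([1917, 83, 81]);
translate([200, 83, 70]) cube([108, 23, 1321]);
translate([425, 83, 70]) cube([108, 23, 1321]);
translate([650, 83, 70]) cube([108, 23, 1321]);
translate([875, 83, 70]) cube([108, 23, 1321]);
translate([1100, 83, 70]) cube([108, 23, 1321]);
translate([1325, 83, 70]) cube([108, 23, 1321]);
translate([1550, 83, 70]) cube([108, 23, 1321]);
translate([1775, 83, 70]) cube([108, 23, 1321]);


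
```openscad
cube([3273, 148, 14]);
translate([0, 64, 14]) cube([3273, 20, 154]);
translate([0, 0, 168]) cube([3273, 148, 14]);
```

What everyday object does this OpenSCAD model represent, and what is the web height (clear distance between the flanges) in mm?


An I-beam. The web height is 154 mm.

Two wide flanges with a thin centred web — an I-beam. Overall 182 mm minus two 14 mm flanges gives a web of 182 − 2·14 = 154 mm.


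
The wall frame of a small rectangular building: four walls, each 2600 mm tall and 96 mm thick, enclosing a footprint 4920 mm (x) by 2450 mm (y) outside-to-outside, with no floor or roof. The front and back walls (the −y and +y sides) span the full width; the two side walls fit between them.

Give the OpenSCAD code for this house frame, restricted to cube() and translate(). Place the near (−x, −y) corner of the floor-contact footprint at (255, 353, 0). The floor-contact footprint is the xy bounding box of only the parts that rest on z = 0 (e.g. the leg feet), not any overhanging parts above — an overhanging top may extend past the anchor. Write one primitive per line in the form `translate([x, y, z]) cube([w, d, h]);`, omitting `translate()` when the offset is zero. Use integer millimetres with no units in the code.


translate([255, 353, 0]) cube([4920, 96, 2600]);
translate([255, 2707, 0]) cube([4920, 96, 2600]);
translate([255, 449, 0]) cube([96, 2258, 2600]);
translate([5079, 449, 0]) cube([96, 2258, 2600]);


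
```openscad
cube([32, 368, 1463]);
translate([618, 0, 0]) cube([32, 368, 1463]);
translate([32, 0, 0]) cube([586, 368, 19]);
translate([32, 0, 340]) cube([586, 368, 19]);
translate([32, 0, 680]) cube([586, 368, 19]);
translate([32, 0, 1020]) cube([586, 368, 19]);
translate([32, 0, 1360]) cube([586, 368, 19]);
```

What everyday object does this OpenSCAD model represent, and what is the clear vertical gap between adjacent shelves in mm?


A bookshelf. The clear shelf gap is 321 mm.

Two tall side panels with 5 horizontal boards between them — a bookshelf. The first two shelf undersides are at z = 0 and z = 340; with shelf thickness 19, the clear gap is 340 − 0 − 19 = 321 mm.


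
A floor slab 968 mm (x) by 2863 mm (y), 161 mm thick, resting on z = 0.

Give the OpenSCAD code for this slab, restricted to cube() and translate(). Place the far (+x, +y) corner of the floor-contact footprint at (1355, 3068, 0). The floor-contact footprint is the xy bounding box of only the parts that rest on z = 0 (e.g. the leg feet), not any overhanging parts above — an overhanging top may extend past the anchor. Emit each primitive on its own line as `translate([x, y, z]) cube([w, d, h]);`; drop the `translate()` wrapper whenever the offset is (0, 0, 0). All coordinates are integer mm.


translate([387, 205, 0]) cube([968, 2863, 161]);


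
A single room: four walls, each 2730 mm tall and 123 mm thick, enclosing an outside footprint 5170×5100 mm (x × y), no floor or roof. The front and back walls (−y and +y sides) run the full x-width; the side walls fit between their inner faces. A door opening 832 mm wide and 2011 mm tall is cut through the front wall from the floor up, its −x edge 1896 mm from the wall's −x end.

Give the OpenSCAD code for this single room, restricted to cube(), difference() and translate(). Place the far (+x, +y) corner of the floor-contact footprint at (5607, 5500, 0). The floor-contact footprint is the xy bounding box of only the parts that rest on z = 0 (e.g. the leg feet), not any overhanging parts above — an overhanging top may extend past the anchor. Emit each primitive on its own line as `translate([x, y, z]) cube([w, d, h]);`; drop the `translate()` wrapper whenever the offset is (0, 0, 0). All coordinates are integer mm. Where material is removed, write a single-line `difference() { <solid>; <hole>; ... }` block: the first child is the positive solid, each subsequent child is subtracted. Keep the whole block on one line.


difference() { translate([437, 400, 0]) cube([5170, 123, 2730]); translate([2333, 400, 0]) cube([832, 123, 2011]); }
translate([437, 5377, 0]) cube([5170, 123, 2730]);
translate([437, 523, 0]) cube([123, 4854, 2730]);
translate([5484, 523, 0]) cube([123, 4854, 2730]);


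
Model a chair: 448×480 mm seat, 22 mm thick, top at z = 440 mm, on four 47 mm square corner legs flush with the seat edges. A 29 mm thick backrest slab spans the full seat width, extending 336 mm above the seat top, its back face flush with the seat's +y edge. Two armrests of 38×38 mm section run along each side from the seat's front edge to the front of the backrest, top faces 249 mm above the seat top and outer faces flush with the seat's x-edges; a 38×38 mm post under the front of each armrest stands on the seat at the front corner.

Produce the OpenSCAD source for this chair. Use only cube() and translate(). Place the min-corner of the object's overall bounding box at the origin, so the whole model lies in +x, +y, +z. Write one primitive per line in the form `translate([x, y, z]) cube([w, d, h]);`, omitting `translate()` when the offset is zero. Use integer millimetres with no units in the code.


translate([0, 0, 418]) cube([448, 480, 22]);
cube([47, 47, 418]);
translate([401, 0, 0]) cube([47, 47, 418]);
translate([0, 433, 0]) cube([47, 47, 418]);
translate([401, 433, 0]) cube([47, 47, 418]);
translate([0, 451, 440]) cube([448, 29, 336]);
translate([0, 0, 651]) cube([38, 451, 38]);
translate([410, 0, 651]) cube([38, 451, 38]);
translate([0, 0, 440]) cube([38, 38, 211]);
translate([410, 0, 440]) cube([38, 38, 211]);


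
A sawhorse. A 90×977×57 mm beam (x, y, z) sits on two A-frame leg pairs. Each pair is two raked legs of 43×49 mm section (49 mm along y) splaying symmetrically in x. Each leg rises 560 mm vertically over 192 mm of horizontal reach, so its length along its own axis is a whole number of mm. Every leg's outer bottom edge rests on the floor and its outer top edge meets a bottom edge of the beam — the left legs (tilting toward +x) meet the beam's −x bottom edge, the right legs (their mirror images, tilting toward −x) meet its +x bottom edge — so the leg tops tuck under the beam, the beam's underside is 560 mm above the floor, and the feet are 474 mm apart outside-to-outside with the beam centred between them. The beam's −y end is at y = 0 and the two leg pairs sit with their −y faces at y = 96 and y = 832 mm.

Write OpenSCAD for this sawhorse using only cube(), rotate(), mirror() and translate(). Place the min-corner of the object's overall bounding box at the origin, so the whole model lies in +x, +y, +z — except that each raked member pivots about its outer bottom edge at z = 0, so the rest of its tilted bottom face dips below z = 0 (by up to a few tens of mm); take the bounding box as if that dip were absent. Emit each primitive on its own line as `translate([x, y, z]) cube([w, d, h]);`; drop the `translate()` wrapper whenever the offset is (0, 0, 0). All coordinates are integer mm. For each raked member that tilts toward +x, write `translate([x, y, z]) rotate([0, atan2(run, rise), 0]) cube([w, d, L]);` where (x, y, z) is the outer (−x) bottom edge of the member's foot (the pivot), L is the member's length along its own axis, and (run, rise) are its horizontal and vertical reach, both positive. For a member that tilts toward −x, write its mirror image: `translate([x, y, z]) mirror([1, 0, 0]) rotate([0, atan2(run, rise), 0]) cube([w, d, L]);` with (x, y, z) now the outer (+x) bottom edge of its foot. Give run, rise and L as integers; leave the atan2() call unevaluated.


translate([192, 0, 560]) cube([90, 977, 57]);
translate([0, 96, 0]) rotate([0, atan2(192, 560), 0]) cube([43, 49, 592]);
translate([474, 96, 0]) mirror([1, 0, 0]) rotate([0, atan2(192, 560), 0]) cube([43, 49, 592]);
translate([0, 832, 0]) rotate([0, atan2(192, 560), 0]) cube([43, 49, 592]);
translate([474, 832, 0]) mirror([1, 0, 0]) rotate([0, atan2(192, 560), 0]) cube([43, 49, 592]);


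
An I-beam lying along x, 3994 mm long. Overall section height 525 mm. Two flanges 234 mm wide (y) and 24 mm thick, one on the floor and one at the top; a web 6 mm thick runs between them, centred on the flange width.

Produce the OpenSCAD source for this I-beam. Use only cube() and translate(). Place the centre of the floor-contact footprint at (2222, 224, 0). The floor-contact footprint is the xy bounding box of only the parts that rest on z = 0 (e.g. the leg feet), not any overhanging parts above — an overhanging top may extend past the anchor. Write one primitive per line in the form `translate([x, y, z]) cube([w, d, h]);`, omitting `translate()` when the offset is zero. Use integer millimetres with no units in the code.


translate([225, 107, 0]) cube([3994, 234, 24]);
translate([225, 221, 24]) cube([3994, 6, 477]);
translate([225, 107, 501]) cube([3994, 234, 24]);


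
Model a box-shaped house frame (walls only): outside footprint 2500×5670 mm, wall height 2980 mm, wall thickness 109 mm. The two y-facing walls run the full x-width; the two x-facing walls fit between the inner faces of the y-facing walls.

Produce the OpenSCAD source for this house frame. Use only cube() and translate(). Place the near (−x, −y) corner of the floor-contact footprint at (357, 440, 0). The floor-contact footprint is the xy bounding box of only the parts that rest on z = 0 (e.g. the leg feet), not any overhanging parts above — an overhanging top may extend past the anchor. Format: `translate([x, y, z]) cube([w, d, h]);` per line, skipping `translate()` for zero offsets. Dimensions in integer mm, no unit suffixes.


translate([357, 440, 0]) cube([2500, 109, 2980]);
translate([357, 6001, 0]) cube([2500, 109, 2980]);
translate([357, 549, 0]) cube([109, 5452, 2980]);
translate([2748, 549, 0]) cube([109, 5452, 2980]);


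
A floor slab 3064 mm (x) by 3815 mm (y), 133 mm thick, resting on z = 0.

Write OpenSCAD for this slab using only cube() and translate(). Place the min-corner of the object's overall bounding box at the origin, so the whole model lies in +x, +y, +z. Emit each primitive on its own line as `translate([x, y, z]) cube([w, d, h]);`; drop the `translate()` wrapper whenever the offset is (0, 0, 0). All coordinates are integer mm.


cube([3064, 3815, 133]);


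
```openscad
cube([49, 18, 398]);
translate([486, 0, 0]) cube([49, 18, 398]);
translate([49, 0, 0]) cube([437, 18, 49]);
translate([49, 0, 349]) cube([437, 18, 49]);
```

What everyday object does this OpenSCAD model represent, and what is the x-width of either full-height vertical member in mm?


A picture frame. The border width is 49 mm.

Four thin pieces enclosing a rectangular opening — a picture frame. The two full-height stiles are 398 mm tall; the top rail sits at z = 349 and is 49 mm tall, so the border above the opening is 398 − 349 = 49 mm, matching the stile x-width.


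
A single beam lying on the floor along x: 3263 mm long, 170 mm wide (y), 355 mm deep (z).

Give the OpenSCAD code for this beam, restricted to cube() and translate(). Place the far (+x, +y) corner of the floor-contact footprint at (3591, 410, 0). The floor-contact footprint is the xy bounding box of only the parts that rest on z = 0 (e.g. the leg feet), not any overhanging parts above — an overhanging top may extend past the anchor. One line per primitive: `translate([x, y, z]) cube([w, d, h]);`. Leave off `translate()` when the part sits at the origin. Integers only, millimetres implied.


translate([328, 240, 0]) cube([3263, 170, 355]);
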